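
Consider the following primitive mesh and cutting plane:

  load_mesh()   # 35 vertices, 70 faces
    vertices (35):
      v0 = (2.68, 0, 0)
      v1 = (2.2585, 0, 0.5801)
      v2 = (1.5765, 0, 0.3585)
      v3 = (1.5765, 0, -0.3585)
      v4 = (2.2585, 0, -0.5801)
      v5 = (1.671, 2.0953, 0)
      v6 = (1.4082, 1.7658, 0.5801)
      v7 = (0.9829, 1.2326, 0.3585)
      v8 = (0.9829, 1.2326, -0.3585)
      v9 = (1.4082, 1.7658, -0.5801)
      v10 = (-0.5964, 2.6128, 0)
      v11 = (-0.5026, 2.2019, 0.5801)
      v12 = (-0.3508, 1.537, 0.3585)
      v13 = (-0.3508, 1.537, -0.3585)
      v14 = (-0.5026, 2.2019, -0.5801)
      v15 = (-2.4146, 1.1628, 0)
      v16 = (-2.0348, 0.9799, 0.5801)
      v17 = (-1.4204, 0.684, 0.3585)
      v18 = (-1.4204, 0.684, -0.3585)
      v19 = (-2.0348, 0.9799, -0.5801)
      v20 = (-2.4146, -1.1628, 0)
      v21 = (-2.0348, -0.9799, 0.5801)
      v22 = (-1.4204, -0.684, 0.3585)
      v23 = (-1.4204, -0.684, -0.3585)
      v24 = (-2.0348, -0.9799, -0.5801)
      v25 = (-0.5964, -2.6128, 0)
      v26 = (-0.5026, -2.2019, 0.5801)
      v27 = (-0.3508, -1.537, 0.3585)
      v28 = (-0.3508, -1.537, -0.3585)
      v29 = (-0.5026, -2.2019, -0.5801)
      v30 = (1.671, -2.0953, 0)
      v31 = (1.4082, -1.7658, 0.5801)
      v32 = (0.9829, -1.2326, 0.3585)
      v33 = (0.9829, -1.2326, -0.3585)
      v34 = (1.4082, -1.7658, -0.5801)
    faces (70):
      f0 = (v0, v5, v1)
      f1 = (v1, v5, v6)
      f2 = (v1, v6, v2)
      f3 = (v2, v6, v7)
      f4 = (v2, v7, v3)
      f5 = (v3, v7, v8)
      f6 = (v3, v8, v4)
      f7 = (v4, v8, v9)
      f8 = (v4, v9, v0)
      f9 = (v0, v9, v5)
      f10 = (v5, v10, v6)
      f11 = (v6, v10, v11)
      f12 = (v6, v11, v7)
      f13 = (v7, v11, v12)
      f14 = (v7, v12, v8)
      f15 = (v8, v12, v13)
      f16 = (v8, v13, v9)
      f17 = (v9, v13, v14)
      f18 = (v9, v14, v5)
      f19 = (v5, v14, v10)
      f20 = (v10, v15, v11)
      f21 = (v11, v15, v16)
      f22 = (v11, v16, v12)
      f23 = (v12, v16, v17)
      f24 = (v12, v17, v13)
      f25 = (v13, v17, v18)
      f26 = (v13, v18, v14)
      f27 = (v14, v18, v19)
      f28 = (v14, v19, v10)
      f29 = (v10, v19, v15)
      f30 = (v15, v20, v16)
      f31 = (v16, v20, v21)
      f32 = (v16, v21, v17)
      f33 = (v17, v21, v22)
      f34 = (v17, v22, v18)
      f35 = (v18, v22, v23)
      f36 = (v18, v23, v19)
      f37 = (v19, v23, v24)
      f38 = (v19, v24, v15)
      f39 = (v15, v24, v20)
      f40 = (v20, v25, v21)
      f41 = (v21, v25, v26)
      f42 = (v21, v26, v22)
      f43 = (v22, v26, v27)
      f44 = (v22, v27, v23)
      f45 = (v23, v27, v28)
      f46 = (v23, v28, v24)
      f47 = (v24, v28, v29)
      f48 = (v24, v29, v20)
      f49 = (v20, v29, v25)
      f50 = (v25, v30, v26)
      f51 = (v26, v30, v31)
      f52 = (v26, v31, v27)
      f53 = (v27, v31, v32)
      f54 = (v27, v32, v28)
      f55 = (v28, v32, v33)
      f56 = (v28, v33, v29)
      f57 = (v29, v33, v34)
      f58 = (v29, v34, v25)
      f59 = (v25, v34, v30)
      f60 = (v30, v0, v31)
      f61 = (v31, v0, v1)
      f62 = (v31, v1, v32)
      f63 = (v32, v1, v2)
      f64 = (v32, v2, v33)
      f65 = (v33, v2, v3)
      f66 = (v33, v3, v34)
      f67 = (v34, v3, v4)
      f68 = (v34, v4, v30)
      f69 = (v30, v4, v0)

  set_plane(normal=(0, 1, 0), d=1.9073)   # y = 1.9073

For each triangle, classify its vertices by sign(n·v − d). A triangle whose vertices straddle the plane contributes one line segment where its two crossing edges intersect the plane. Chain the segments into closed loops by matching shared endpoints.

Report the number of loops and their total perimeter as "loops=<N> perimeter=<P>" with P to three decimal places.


Straddling triangles (16 of 70):
  (v0,v5,v1) [-+-] → (1.76153, 1.9073, 0)–(1.72371, 1.9073, 0.0520493)  len=0.0643
  (v1,v5,v6) [-+-] → (1.72371, 1.9073, 0.0520493)–(1.52106, 1.9073, 0.330983)  len=0.3448
  (v0,v9,v5) [--+] → (1.52106, 1.9073, -0.330983)–(1.76153, 1.9073, 0)  len=0.4091
  (v5,v10,v6) [++-] → (1.07331, 1.9073, 0.483188)–(1.52106, 1.9073, 0.330983)  len=0.4729
  (v6,v10,v11) [-++] → (1.07331, 1.9073, 0.483188)–(0.788209, 1.9073, 0.5801)  len=0.3011
  (v6,v11,v7) [-+-] → (0.788209, 1.9073, 0.5801)–(-0.051111, 1.9073, 0.512749)  len=0.8420
  (v7,v11,v12) [-+-] → (-0.051111, 1.9073, 0.512749)–(-0.435341, 1.9073, 0.481915)  len=0.3855
  (v9,v13,v14) [--+] → (-0.435341, 1.9073, -0.481915)–(0.788209, 1.9073, -0.5801)  len=1.2275
  (v9,v14,v5) [-++] → (0.788209, 1.9073, -0.5801)–(1.52106, 1.9073, -0.330983)  len=0.7740
  (v10,v15,v11) [+-+] → (-1.48105, 1.9073, 0)–(-1.04468, 1.9073, 0.415633)  len=0.6026
  (v11,v15,v16) [+--] → (-1.04468, 1.9073, 0.415633)–(-0.871983, 1.9073, 0.5801)  len=0.2385
  (v11,v16,v12) [+--] → (-0.871983, 1.9073, 0.5801)–(-0.435341, 1.9073, 0.481915)  len=0.4475
  (v13,v18,v14) [--+] → (-0.68073, 1.9073, -0.537091)–(-0.435341, 1.9073, -0.481915)  len=0.2515
  (v14,v18,v19) [+--] → (-0.68073, 1.9073, -0.537091)–(-0.871983, 1.9073, -0.5801)  len=0.1960
  (v14,v19,v10) [+-+] → (-0.871983, 1.9073, -0.5801)–(-1.21787, 1.9073, -0.250634)  len=0.4777
  (v10,v19,v15) [+--] → (-1.21787, 1.9073, -0.250634)–(-1.48105, 1.9073, 0)  len=0.3634

Chained into 1 loop(s):
  loop 1: 16 segments, perimeter = 7.3986
Total perimeter = 7.399

loops=1 perimeter=7.399


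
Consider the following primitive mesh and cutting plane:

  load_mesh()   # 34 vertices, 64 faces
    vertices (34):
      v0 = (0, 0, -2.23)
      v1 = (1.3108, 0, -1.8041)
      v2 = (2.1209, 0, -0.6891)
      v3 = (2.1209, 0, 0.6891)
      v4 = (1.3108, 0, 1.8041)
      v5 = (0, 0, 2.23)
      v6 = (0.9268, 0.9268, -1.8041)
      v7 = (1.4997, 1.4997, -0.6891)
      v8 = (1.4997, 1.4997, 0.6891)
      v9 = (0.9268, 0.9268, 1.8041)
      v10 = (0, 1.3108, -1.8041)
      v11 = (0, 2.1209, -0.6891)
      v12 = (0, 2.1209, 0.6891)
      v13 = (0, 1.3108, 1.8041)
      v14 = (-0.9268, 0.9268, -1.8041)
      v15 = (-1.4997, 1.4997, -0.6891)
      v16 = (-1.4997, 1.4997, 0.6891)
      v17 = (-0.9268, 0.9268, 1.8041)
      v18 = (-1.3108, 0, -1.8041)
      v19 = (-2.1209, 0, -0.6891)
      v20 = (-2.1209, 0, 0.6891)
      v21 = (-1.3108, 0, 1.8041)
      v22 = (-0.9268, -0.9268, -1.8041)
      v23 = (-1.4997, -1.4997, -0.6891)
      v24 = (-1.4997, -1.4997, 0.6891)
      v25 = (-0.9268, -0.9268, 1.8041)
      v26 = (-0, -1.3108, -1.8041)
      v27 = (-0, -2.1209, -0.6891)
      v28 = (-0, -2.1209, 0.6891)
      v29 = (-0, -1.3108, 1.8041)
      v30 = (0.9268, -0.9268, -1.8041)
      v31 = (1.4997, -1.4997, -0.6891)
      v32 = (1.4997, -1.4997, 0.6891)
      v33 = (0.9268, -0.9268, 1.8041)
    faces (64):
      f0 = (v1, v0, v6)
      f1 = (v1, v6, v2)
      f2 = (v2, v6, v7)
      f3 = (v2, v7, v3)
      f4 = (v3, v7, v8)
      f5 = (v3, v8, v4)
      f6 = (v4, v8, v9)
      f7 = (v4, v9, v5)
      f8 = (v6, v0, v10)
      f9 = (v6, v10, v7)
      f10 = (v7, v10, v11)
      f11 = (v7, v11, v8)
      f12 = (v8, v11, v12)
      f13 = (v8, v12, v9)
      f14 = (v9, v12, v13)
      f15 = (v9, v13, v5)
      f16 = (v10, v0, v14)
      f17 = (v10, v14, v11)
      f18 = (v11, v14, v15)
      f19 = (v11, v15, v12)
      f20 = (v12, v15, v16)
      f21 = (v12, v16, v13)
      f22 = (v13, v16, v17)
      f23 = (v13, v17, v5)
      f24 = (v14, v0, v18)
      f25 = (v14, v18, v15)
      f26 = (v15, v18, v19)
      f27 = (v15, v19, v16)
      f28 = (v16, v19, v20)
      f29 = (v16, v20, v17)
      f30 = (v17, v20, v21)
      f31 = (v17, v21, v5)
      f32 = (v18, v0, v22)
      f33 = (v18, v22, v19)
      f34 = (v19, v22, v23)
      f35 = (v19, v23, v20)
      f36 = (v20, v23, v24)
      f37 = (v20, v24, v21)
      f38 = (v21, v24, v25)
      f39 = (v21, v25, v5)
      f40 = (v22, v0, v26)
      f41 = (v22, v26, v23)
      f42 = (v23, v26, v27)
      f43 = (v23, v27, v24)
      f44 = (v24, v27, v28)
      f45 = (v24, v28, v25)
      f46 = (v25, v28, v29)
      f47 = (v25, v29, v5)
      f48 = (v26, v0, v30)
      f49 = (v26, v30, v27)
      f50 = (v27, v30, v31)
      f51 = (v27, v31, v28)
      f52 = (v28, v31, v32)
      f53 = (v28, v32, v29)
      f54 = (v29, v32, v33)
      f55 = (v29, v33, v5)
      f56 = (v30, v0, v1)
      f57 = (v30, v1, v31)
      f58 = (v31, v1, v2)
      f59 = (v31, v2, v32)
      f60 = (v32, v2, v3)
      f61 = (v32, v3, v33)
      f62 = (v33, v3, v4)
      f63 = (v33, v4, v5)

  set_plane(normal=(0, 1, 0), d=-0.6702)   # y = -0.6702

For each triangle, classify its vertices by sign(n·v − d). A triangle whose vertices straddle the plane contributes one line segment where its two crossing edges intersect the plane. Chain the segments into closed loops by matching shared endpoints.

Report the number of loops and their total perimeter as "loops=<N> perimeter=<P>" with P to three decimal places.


loops=1 perimeter=12.501

Straddling triangles (20 of 64):
  (v18,v0,v22) [++-] → (-0.6702, -0.6702, -1.92202)–(-1.03312, -0.6702, -1.8041)  len=0.3816
  (v18,v22,v19) [+-+] → (-1.03312, -0.6702, -1.8041)–(-1.25741, -0.6702, -1.49539)  len=0.3816
  (v19,v22,v23) [+--] → (-1.25741, -0.6702, -1.49539)–(-1.84329, -0.6702, -0.6891)  len=0.9967
  (v19,v23,v20) [+-+] → (-1.84329, -0.6702, -0.6891)–(-1.84329, -0.6702, 0.0731971)  len=0.7623
  (v20,v23,v24) [+--] → (-1.84329, -0.6702, 0.0731971)–(-1.84329, -0.6702, 0.6891)  len=0.6159
  (v20,v24,v21) [+-+] → (-1.84329, -0.6702, 0.6891)–(-1.39522, -0.6702, 1.30582)  len=0.7623
  (v21,v24,v25) [+--] → (-1.39522, -0.6702, 1.30582)–(-1.03312, -0.6702, 1.8041)  len=0.6160
  (v21,v25,v5) [+-+] → (-1.03312, -0.6702, 1.8041)–(-0.6702, -0.6702, 1.92202)  len=0.3816
  (v22,v0,v26) [-+-] → (-0.6702, -0.6702, -1.92202)–(0, -0.6702, -2.01224)  len=0.6762
  (v25,v29,v5) [--+] → (0, -0.6702, 2.01224)–(-0.6702, -0.6702, 1.92202)  len=0.6762
  (v26,v0,v30) [-+-] → (0, -0.6702, -2.01224)–(0.6702, -0.6702, -1.92202)  len=0.6762
  (v29,v33,v5) [--+] → (0.6702, -0.6702, 1.92202)–(0, -0.6702, 2.01224)  len=0.6762
  (v30,v0,v1) [-++] → (0.6702, -0.6702, -1.92202)–(1.03312, -0.6702, -1.8041)  len=0.3816
  (v30,v1,v31) [-+-] → (1.03312, -0.6702, -1.8041)–(1.39522, -0.6702, -1.30582)  len=0.6160
  (v31,v1,v2) [-++] → (1.39522, -0.6702, -1.30582)–(1.84329, -0.6702, -0.6891)  len=0.7623
  (v31,v2,v32) [-+-] → (1.84329, -0.6702, -0.6891)–(1.84329, -0.6702, -0.0731971)  len=0.6159
  (v32,v2,v3) [-++] → (1.84329, -0.6702, -0.0731971)–(1.84329, -0.6702, 0.6891)  len=0.7623
  (v32,v3,v33) [-+-] → (1.84329, -0.6702, 0.6891)–(1.25741, -0.6702, 1.49539)  len=0.9967
  (v33,v3,v4) [-++] → (1.25741, -0.6702, 1.49539)–(1.03312, -0.6702, 1.8041)  len=0.3816
  (v33,v4,v5) [-++] → (1.03312, -0.6702, 1.8041)–(0.6702, -0.6702, 1.92202)  len=0.3816

Chained into 1 loop(s):
  loop 1: 20 segments, perimeter = 12.5008
Total perimeter = 12.501


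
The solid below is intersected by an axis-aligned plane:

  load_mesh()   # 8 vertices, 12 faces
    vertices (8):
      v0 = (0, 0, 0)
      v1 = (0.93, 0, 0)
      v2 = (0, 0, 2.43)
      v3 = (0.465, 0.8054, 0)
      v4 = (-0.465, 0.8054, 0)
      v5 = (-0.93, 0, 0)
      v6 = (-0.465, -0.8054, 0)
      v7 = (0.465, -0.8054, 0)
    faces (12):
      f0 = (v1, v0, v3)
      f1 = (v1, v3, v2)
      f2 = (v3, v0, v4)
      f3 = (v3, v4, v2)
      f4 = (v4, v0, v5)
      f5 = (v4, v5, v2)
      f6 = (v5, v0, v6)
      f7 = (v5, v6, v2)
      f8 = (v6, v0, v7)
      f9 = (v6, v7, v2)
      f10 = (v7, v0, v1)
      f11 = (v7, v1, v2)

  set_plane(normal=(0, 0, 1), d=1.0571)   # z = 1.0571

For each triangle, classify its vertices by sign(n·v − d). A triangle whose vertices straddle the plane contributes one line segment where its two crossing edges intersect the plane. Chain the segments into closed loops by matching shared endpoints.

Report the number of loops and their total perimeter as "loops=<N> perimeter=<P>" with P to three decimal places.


Straddling triangles (6 of 12):
  (v1,v3,v2) [--+] → (0.262715, 0.455034, 1.0571)–(0.525431, 0, 1.0571)  len=0.5254
  (v3,v4,v2) [--+] → (-0.262715, 0.455034, 1.0571)–(0.262715, 0.455034, 1.0571)  len=0.5254
  (v4,v5,v2) [--+] → (-0.525431, 0, 1.0571)–(-0.262715, 0.455034, 1.0571)  len=0.5254
  (v5,v6,v2) [--+] → (-0.262715, -0.455034, 1.0571)–(-0.525431, 0, 1.0571)  len=0.5254
  (v6,v7,v2) [--+] → (0.262715, -0.455034, 1.0571)–(-0.262715, -0.455034, 1.0571)  len=0.5254
  (v7,v1,v2) [--+] → (0.525431, 0, 1.0571)–(0.262715, -0.455034, 1.0571)  len=0.5254

Chained into 1 loop(s):
  loop 1: 6 segments, perimeter = 3.1526
Total perimeter = 3.153

loops=1 perimeter=3.153


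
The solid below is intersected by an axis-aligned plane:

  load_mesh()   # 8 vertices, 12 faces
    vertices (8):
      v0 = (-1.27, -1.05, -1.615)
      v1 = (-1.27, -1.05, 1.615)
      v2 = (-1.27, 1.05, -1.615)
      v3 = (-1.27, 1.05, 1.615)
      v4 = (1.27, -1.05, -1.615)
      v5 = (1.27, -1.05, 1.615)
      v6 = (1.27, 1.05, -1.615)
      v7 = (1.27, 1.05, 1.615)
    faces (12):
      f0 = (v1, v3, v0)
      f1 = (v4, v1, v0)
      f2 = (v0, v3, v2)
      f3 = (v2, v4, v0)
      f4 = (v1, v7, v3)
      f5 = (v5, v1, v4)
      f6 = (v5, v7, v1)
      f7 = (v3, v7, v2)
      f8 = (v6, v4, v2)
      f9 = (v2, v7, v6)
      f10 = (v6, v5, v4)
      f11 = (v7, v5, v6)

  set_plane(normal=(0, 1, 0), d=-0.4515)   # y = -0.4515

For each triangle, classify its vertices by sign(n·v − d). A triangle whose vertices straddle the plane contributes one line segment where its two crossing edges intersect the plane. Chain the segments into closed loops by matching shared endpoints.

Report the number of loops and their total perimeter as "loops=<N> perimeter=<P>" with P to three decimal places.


loops=1 perimeter=11.540

Straddling triangles (8 of 12):
  (v1,v3,v0) [-+-] → (-1.27, -0.4515, 1.615)–(-1.27, -0.4515, -0.69445)  len=2.3095
  (v0,v3,v2) [-++] → (-1.27, -0.4515, -0.69445)–(-1.27, -0.4515, -1.615)  len=0.9205
  (v2,v4,v0) [+--] → (0.5461, -0.4515, -1.615)–(-1.27, -0.4515, -1.615)  len=1.8161
  (v1,v7,v3) [-++] → (-0.5461, -0.4515, 1.615)–(-1.27, -0.4515, 1.615)  len=0.7239
  (v5,v7,v1) [-+-] → (1.27, -0.4515, 1.615)–(-0.5461, -0.4515, 1.615)  len=1.8161
  (v6,v4,v2) [+-+] → (1.27, -0.4515, -1.615)–(0.5461, -0.4515, -1.615)  len=0.7239
  (v6,v5,v4) [+--] → (1.27, -0.4515, 0.69445)–(1.27, -0.4515, -1.615)  len=2.3095
  (v7,v5,v6) [+-+] → (1.27, -0.4515, 1.615)–(1.27, -0.4515, 0.69445)  len=0.9205

Chained into 1 loop(s):
  loop 1: 8 segments, perimeter = 11.5400
Total perimeter = 11.540


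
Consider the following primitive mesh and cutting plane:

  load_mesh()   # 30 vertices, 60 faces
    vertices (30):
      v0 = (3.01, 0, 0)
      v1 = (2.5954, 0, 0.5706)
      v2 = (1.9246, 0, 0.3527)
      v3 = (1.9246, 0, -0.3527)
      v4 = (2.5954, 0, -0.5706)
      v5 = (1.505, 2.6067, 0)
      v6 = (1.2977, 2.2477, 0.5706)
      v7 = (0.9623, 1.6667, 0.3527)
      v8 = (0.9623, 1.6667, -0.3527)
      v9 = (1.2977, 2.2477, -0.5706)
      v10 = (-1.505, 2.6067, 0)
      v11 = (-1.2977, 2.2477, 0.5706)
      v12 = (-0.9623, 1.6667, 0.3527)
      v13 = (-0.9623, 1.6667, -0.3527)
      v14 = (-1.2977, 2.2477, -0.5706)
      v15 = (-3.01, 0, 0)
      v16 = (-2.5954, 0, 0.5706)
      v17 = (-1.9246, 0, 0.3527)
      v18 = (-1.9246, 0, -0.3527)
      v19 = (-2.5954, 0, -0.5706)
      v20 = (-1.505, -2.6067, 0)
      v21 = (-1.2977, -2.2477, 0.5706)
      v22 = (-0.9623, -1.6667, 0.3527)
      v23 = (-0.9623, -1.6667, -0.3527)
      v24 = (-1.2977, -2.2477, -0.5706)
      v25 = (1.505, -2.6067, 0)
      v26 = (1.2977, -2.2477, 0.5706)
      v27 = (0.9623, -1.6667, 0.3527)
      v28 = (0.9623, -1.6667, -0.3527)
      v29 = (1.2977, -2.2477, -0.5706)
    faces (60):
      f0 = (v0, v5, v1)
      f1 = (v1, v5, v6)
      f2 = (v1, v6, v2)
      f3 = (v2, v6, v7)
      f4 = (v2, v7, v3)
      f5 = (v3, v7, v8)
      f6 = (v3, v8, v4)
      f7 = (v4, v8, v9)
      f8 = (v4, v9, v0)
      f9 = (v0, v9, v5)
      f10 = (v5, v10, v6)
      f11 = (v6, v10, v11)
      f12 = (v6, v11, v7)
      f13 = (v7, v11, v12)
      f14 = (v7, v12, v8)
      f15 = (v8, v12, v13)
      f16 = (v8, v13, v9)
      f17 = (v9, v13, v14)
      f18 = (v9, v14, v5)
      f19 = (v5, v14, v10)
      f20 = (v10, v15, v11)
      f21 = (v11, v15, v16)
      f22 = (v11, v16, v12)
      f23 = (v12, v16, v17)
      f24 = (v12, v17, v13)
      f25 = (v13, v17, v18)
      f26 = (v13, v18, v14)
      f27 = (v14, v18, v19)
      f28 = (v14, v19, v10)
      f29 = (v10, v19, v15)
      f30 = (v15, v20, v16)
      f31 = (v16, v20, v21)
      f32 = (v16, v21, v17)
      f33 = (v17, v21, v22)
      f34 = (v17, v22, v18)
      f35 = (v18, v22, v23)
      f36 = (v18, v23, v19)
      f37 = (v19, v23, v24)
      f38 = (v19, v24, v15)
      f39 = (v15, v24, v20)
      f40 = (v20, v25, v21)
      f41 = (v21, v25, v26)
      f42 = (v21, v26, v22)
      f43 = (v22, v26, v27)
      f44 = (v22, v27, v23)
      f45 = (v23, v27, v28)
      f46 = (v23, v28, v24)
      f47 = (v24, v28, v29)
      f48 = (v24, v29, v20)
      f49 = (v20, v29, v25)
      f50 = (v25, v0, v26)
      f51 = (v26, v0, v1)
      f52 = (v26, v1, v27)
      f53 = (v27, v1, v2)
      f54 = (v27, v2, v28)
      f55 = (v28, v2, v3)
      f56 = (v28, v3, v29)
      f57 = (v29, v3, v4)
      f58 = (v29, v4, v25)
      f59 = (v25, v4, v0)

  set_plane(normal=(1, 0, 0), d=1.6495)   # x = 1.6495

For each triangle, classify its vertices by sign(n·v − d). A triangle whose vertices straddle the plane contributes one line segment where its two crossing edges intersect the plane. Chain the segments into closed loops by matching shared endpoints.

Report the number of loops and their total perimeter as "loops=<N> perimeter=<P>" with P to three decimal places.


loops=2 perimeter=9.808

Straddling triangles (20 of 60):
  (v0,v5,v1) [+-+] → (1.6495, 2.35642, 0)–(1.6495, 2.26126, 0.075616)  len=0.1215
  (v1,v5,v6) [+--] → (1.6495, 2.26126, 0.075616)–(1.6495, 1.63836, 0.5706)  len=0.7956
  (v1,v6,v2) [+-+] → (1.6495, 1.63836, 0.5706)–(1.6495, 0.986349, 0.44832)  len=0.6634
  (v2,v6,v7) [+--] → (1.6495, 0.986349, 0.44832)–(1.6495, 0.476472, 0.3527)  len=0.5188
  (v2,v7,v3) [+-+] → (1.6495, 0.476472, 0.3527)–(1.6495, 0.476472, -0.151042)  len=0.5037
  (v3,v7,v8) [+--] → (1.6495, 0.476472, -0.151042)–(1.6495, 0.476472, -0.3527)  len=0.2017
  (v3,v8,v4) [+-+] → (1.6495, 0.476472, -0.3527)–(1.6495, 0.965361, -0.444391)  len=0.4974
  (v4,v8,v9) [+--] → (1.6495, 0.965361, -0.444391)–(1.6495, 1.63836, -0.5706)  len=0.6847
  (v4,v9,v0) [+-+] → (1.6495, 1.63836, -0.5706)–(1.6495, 1.7859, -0.453368)  len=0.1884
  (v0,v9,v5) [+--] → (1.6495, 1.7859, -0.453368)–(1.6495, 2.35642, 0)  len=0.7287
  (v25,v0,v26) [-+-] → (1.6495, -2.35642, 0)–(1.6495, -1.7859, 0.453368)  len=0.7287
  (v26,v0,v1) [-++] → (1.6495, -1.7859, 0.453368)–(1.6495, -1.63836, 0.5706)  len=0.1884
  (v26,v1,v27) [-+-] → (1.6495, -1.63836, 0.5706)–(1.6495, -0.965361, 0.444391)  len=0.6847
  (v27,v1,v2) [-++] → (1.6495, -0.965361, 0.444391)–(1.6495, -0.476472, 0.3527)  len=0.4974
  (v27,v2,v28) [-+-] → (1.6495, -0.476472, 0.3527)–(1.6495, -0.476472, 0.151042)  len=0.2017
  (v28,v2,v3) [-++] → (1.6495, -0.476472, 0.151042)–(1.6495, -0.476472, -0.3527)  len=0.5037
  (v28,v3,v29) [-+-] → (1.6495, -0.476472, -0.3527)–(1.6495, -0.986349, -0.44832)  len=0.5188
  (v29,v3,v4) [-++] → (1.6495, -0.986349, -0.44832)–(1.6495, -1.63836, -0.5706)  len=0.6634
  (v29,v4,v25) [-+-] → (1.6495, -1.63836, -0.5706)–(1.6495, -2.26126, -0.075616)  len=0.7956
  (v25,v4,v0) [-++] → (1.6495, -2.26126, -0.075616)–(1.6495, -2.35642, 0)  len=0.1215

Chained into 2 loop(s):
  loop 1: 10 segments, perimeter = 4.9040
  loop 2: 10 segments, perimeter = 4.9040
Total perimeter = 9.808


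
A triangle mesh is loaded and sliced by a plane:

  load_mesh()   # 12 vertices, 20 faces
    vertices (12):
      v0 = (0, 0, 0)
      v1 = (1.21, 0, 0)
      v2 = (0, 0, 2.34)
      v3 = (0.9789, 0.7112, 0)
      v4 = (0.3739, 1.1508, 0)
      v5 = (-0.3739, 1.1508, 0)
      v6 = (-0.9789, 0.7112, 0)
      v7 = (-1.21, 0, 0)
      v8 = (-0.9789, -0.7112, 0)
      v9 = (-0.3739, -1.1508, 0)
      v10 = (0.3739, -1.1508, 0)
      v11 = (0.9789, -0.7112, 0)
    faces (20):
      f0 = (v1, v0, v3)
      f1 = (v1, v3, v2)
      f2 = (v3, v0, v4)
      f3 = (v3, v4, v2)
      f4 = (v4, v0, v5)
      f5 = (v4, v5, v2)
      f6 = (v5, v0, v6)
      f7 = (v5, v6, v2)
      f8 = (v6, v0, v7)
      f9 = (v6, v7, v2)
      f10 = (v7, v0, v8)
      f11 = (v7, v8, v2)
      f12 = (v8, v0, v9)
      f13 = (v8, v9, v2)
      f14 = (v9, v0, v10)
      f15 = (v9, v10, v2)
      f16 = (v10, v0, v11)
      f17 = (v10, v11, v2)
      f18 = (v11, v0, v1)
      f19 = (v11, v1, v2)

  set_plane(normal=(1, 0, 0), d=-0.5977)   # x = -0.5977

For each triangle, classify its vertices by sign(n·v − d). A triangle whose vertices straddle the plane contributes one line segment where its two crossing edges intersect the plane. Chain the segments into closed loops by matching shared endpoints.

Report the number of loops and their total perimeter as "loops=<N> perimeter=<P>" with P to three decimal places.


Straddling triangles (8 of 20):
  (v5,v0,v6) [++-] → (-0.5977, 0.434247, 0)–(-0.5977, 0.988184, 0)  len=0.5539
  (v5,v6,v2) [+-+] → (-0.5977, 0.988184, 0)–(-0.5977, 0.434247, 0.911235)  len=1.0664
  (v6,v0,v7) [-+-] → (-0.5977, 0.434247, 0)–(-0.5977, 0, 0)  len=0.4342
  (v6,v7,v2) [--+] → (-0.5977, 0, 1.18412)–(-0.5977, 0.434247, 0.911235)  len=0.5129
  (v7,v0,v8) [-+-] → (-0.5977, 0, 0)–(-0.5977, -0.434247, 0)  len=0.4342
  (v7,v8,v2) [--+] → (-0.5977, -0.434247, 0.911235)–(-0.5977, 0, 1.18412)  len=0.5129
  (v8,v0,v9) [-++] → (-0.5977, -0.434247, 0)–(-0.5977, -0.988184, 0)  len=0.5539
  (v8,v9,v2) [-++] → (-0.5977, -0.988184, 0)–(-0.5977, -0.434247, 0.911235)  len=1.0664

Chained into 1 loop(s):
  loop 1: 8 segments, perimeter = 5.1349
Total perimeter = 5.135

loops=1 perimeter=5.135


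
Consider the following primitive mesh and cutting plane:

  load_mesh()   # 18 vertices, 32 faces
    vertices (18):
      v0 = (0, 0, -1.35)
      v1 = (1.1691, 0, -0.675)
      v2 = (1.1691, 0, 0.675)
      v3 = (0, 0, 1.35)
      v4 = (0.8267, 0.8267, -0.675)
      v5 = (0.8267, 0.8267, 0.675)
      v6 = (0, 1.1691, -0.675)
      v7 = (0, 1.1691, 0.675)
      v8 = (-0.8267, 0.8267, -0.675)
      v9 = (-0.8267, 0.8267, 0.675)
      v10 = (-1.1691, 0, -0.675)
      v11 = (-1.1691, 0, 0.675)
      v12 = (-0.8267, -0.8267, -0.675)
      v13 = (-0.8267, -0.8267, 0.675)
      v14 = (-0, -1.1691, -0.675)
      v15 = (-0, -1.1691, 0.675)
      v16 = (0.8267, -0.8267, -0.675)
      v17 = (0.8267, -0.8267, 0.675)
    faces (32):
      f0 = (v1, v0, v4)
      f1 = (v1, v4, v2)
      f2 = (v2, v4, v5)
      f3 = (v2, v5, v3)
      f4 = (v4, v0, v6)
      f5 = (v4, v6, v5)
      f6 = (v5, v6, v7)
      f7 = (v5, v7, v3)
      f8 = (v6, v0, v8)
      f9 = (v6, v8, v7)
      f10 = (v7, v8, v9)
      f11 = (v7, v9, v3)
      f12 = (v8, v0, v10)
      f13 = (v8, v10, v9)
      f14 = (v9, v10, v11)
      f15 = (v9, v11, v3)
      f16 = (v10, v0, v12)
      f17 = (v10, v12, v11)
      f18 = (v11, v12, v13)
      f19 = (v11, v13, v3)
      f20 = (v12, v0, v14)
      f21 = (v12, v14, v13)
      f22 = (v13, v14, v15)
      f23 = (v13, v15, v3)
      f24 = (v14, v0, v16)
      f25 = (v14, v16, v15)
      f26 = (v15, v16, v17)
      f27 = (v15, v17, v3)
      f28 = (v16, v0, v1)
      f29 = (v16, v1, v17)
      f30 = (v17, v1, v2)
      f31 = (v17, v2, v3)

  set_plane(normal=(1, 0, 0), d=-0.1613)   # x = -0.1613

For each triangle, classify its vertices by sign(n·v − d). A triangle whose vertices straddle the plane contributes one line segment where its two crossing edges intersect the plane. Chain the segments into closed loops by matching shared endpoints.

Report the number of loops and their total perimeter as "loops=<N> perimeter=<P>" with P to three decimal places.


loops=1 perimeter=7.710

Straddling triangles (12 of 32):
  (v6,v0,v8) [++-] → (-0.1613, 0.1613, -1.2183)–(-0.1613, 1.10229, -0.675)  len=1.0866
  (v6,v8,v7) [+-+] → (-0.1613, 1.10229, -0.675)–(-0.1613, 1.10229, 0.411597)  len=1.0866
  (v7,v8,v9) [+--] → (-0.1613, 1.10229, 0.411597)–(-0.1613, 1.10229, 0.675)  len=0.2634
  (v7,v9,v3) [+-+] → (-0.1613, 1.10229, 0.675)–(-0.1613, 0.1613, 1.2183)  len=1.0866
  (v8,v0,v10) [-+-] → (-0.1613, 0.1613, -1.2183)–(-0.1613, 0, -1.25687)  len=0.1658
  (v9,v11,v3) [--+] → (-0.1613, 0, 1.25687)–(-0.1613, 0.1613, 1.2183)  len=0.1658
  (v10,v0,v12) [-+-] → (-0.1613, 0, -1.25687)–(-0.1613, -0.1613, -1.2183)  len=0.1658
  (v11,v13,v3) [--+] → (-0.1613, -0.1613, 1.2183)–(-0.1613, 0, 1.25687)  len=0.1658
  (v12,v0,v14) [-++] → (-0.1613, -0.1613, -1.2183)–(-0.1613, -1.10229, -0.675)  len=1.0866
  (v12,v14,v13) [-+-] → (-0.1613, -1.10229, -0.675)–(-0.1613, -1.10229, -0.411597)  len=0.2634
  (v13,v14,v15) [-++] → (-0.1613, -1.10229, -0.411597)–(-0.1613, -1.10229, 0.675)  len=1.0866
  (v13,v15,v3) [-++] → (-0.1613, -1.10229, 0.675)–(-0.1613, -0.1613, 1.2183)  len=1.0866

Chained into 1 loop(s):
  loop 1: 12 segments, perimeter = 7.7097
Total perimeter = 7.710


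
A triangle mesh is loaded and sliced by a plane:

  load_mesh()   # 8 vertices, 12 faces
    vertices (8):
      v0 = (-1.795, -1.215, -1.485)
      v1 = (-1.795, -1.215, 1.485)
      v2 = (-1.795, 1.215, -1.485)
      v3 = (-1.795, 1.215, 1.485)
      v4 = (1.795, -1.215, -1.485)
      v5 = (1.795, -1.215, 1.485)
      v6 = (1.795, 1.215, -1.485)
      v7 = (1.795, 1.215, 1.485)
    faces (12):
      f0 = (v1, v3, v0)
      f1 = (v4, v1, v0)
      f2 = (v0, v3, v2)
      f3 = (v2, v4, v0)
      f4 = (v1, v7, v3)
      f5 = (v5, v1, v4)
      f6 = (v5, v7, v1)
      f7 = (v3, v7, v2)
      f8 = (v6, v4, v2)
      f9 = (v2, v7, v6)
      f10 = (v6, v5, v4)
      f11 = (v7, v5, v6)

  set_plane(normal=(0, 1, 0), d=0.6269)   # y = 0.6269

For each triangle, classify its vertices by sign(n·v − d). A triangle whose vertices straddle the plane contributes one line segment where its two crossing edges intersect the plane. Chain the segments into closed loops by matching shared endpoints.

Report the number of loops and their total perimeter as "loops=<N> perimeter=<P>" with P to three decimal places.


Straddling triangles (8 of 12):
  (v1,v3,v0) [-+-] → (-1.795, 0.6269, 1.485)–(-1.795, 0.6269, 0.766211)  len=0.7188
  (v0,v3,v2) [-++] → (-1.795, 0.6269, 0.766211)–(-1.795, 0.6269, -1.485)  len=2.2512
  (v2,v4,v0) [+--] → (-0.926161, 0.6269, -1.485)–(-1.795, 0.6269, -1.485)  len=0.8688
  (v1,v7,v3) [-++] → (0.926161, 0.6269, 1.485)–(-1.795, 0.6269, 1.485)  len=2.7212
  (v5,v7,v1) [-+-] → (1.795, 0.6269, 1.485)–(0.926161, 0.6269, 1.485)  len=0.8688
  (v6,v4,v2) [+-+] → (1.795, 0.6269, -1.485)–(-0.926161, 0.6269, -1.485)  len=2.7212
  (v6,v5,v4) [+--] → (1.795, 0.6269, -0.766211)–(1.795, 0.6269, -1.485)  len=0.7188
  (v7,v5,v6) [+-+] → (1.795, 0.6269, 1.485)–(1.795, 0.6269, -0.766211)  len=2.2512

Chained into 1 loop(s):
  loop 1: 8 segments, perimeter = 13.1200
Total perimeter = 13.120

loops=1 perimeter=13.120


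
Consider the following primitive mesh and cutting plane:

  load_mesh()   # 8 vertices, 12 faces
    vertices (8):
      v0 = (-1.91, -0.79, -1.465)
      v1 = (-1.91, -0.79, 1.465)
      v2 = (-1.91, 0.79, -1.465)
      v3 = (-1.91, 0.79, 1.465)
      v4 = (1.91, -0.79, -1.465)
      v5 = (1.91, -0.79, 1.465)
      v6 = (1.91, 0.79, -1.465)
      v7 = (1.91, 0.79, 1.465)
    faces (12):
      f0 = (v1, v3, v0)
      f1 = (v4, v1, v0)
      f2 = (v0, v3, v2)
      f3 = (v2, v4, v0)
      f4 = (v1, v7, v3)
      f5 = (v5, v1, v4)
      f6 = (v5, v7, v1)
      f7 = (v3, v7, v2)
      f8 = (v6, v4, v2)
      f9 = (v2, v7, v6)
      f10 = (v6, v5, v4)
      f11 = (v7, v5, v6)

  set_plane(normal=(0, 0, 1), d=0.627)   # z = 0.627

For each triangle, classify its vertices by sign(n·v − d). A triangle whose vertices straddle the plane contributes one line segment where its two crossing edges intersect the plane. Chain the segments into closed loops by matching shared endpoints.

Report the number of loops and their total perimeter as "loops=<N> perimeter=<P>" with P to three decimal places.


Straddling triangles (8 of 12):
  (v1,v3,v0) [++-] → (-1.91, 0.338109, 0.627)–(-1.91, -0.79, 0.627)  len=1.1281
  (v4,v1,v0) [-+-] → (-0.817454, -0.79, 0.627)–(-1.91, -0.79, 0.627)  len=1.0925
  (v0,v3,v2) [-+-] → (-1.91, 0.338109, 0.627)–(-1.91, 0.79, 0.627)  len=0.4519
  (v5,v1,v4) [++-] → (-0.817454, -0.79, 0.627)–(1.91, -0.79, 0.627)  len=2.7275
  (v3,v7,v2) [++-] → (0.817454, 0.79, 0.627)–(-1.91, 0.79, 0.627)  len=2.7275
  (v2,v7,v6) [-+-] → (0.817454, 0.79, 0.627)–(1.91, 0.79, 0.627)  len=1.0925
  (v6,v5,v4) [-+-] → (1.91, -0.338109, 0.627)–(1.91, -0.79, 0.627)  len=0.4519
  (v7,v5,v6) [++-] → (1.91, -0.338109, 0.627)–(1.91, 0.79, 0.627)  len=1.1281

Chained into 1 loop(s):
  loop 1: 8 segments, perimeter = 10.8000
Total perimeter = 10.800

loops=1 perimeter=10.800


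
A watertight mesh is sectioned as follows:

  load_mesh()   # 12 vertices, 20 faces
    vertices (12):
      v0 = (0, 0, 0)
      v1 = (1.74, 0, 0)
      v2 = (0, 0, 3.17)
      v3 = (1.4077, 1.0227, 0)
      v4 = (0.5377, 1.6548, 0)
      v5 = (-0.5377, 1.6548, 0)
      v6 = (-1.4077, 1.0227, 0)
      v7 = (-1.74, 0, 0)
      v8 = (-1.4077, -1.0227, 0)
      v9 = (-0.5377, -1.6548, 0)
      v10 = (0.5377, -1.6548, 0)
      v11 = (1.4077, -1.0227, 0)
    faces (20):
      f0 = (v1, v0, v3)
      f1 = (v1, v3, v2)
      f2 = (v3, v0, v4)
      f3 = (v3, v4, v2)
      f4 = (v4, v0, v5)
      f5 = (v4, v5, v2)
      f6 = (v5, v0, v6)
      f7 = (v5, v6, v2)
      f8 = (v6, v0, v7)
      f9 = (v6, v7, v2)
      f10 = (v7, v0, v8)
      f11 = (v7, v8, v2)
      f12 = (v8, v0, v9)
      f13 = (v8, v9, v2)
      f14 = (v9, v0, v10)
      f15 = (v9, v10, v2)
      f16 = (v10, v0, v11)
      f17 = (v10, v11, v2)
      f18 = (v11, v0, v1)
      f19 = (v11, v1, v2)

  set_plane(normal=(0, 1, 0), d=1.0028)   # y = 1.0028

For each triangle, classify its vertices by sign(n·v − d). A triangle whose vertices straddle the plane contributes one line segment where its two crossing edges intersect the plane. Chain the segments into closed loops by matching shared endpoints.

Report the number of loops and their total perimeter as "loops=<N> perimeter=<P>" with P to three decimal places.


Straddling triangles (10 of 20):
  (v1,v0,v3) [--+] → (1.38031, 1.0028, 0)–(1.41417, 1.0028, 0)  len=0.0339
  (v1,v3,v2) [-+-] → (1.41417, 1.0028, 0)–(1.38031, 1.0028, 0.0616828)  len=0.0704
  (v3,v0,v4) [+-+] → (1.38031, 1.0028, 0)–(0.325843, 1.0028, 0)  len=1.0545
  (v3,v4,v2) [++-] → (0.325843, 1.0028, 1.249)–(1.38031, 1.0028, 0.0616828)  len=1.5880
  (v4,v0,v5) [+-+] → (0.325843, 1.0028, 0)–(-0.325843, 1.0028, 0)  len=0.6517
  (v4,v5,v2) [++-] → (-0.325843, 1.0028, 1.249)–(0.325843, 1.0028, 1.249)  len=0.6517
  (v5,v0,v6) [+-+] → (-0.325843, 1.0028, 0)–(-1.38031, 1.0028, 0)  len=1.0545
  (v5,v6,v2) [++-] → (-1.38031, 1.0028, 0.0616828)–(-0.325843, 1.0028, 1.249)  len=1.5880
  (v6,v0,v7) [+--] → (-1.38031, 1.0028, 0)–(-1.41417, 1.0028, 0)  len=0.0339
  (v6,v7,v2) [+--] → (-1.41417, 1.0028, 0)–(-1.38031, 1.0028, 0.0616828)  len=0.0704

Chained into 1 loop(s):
  loop 1: 10 segments, perimeter = 6.7967
Total perimeter = 6.797

loops=1 perimeter=6.797


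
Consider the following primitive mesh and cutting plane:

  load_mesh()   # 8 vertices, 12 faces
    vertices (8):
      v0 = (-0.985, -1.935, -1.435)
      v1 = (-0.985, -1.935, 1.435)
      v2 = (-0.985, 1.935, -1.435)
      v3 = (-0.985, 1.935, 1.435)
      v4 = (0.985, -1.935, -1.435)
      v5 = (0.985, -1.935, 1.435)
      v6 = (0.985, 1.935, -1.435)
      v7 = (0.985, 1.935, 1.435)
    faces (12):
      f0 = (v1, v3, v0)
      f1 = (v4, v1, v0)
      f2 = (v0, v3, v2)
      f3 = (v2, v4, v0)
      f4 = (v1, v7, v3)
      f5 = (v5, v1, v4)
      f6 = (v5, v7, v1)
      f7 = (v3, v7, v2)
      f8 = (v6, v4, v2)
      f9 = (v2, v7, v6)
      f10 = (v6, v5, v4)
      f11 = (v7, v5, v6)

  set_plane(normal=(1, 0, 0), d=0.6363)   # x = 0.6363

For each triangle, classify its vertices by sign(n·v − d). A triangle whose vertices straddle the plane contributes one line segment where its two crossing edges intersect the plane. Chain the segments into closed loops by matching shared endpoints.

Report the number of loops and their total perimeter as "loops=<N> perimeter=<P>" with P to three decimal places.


loops=1 perimeter=13.480

Straddling triangles (8 of 12):
  (v4,v1,v0) [+--] → (0.6363, -1.935, -0.926995)–(0.6363, -1.935, -1.435)  len=0.5080
  (v2,v4,v0) [-+-] → (0.6363, -1.24999, -1.435)–(0.6363, -1.935, -1.435)  len=0.6850
  (v1,v7,v3) [-+-] → (0.6363, 1.24999, 1.435)–(0.6363, 1.935, 1.435)  len=0.6850
  (v5,v1,v4) [+-+] → (0.6363, -1.935, 1.435)–(0.6363, -1.935, -0.926995)  len=2.3620
  (v5,v7,v1) [++-] → (0.6363, 1.24999, 1.435)–(0.6363, -1.935, 1.435)  len=3.1850
  (v3,v7,v2) [-+-] → (0.6363, 1.935, 1.435)–(0.6363, 1.935, 0.926995)  len=0.5080
  (v6,v4,v2) [++-] → (0.6363, -1.24999, -1.435)–(0.6363, 1.935, -1.435)  len=3.1850
  (v2,v7,v6) [-++] → (0.6363, 1.935, 0.926995)–(0.6363, 1.935, -1.435)  len=2.3620

Chained into 1 loop(s):
  loop 1: 8 segments, perimeter = 13.4800
Total perimeter = 13.480


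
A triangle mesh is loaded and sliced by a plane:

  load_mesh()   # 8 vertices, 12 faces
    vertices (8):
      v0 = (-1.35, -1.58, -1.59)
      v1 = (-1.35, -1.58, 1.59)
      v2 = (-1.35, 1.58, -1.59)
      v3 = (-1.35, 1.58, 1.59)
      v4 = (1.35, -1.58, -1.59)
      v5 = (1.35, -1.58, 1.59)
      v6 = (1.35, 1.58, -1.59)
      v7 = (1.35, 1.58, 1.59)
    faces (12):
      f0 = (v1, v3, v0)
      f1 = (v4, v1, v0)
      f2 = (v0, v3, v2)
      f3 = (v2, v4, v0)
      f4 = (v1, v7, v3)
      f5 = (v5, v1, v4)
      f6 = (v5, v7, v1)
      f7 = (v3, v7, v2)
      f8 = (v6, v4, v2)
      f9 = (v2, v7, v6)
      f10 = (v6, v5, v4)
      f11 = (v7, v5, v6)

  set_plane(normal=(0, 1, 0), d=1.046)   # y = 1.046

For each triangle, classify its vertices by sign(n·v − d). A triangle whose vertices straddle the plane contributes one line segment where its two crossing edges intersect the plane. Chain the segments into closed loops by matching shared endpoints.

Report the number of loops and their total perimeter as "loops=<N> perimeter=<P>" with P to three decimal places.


loops=1 perimeter=11.760

Straddling triangles (8 of 12):
  (v1,v3,v0) [-+-] → (-1.35, 1.046, 1.59)–(-1.35, 1.046, 1.05262)  len=0.5374
  (v0,v3,v2) [-++] → (-1.35, 1.046, 1.05262)–(-1.35, 1.046, -1.59)  len=2.6426
  (v2,v4,v0) [+--] → (-0.893734, 1.046, -1.59)–(-1.35, 1.046, -1.59)  len=0.4563
  (v1,v7,v3) [-++] → (0.893734, 1.046, 1.59)–(-1.35, 1.046, 1.59)  len=2.2437
  (v5,v7,v1) [-+-] → (1.35, 1.046, 1.59)–(0.893734, 1.046, 1.59)  len=0.4563
  (v6,v4,v2) [+-+] → (1.35, 1.046, -1.59)–(-0.893734, 1.046, -1.59)  len=2.2437
  (v6,v5,v4) [+--] → (1.35, 1.046, -1.05262)–(1.35, 1.046, -1.59)  len=0.5374
  (v7,v5,v6) [+-+] → (1.35, 1.046, 1.59)–(1.35, 1.046, -1.05262)  len=2.6426

Chained into 1 loop(s):
  loop 1: 8 segments, perimeter = 11.7600
Total perimeter = 11.760


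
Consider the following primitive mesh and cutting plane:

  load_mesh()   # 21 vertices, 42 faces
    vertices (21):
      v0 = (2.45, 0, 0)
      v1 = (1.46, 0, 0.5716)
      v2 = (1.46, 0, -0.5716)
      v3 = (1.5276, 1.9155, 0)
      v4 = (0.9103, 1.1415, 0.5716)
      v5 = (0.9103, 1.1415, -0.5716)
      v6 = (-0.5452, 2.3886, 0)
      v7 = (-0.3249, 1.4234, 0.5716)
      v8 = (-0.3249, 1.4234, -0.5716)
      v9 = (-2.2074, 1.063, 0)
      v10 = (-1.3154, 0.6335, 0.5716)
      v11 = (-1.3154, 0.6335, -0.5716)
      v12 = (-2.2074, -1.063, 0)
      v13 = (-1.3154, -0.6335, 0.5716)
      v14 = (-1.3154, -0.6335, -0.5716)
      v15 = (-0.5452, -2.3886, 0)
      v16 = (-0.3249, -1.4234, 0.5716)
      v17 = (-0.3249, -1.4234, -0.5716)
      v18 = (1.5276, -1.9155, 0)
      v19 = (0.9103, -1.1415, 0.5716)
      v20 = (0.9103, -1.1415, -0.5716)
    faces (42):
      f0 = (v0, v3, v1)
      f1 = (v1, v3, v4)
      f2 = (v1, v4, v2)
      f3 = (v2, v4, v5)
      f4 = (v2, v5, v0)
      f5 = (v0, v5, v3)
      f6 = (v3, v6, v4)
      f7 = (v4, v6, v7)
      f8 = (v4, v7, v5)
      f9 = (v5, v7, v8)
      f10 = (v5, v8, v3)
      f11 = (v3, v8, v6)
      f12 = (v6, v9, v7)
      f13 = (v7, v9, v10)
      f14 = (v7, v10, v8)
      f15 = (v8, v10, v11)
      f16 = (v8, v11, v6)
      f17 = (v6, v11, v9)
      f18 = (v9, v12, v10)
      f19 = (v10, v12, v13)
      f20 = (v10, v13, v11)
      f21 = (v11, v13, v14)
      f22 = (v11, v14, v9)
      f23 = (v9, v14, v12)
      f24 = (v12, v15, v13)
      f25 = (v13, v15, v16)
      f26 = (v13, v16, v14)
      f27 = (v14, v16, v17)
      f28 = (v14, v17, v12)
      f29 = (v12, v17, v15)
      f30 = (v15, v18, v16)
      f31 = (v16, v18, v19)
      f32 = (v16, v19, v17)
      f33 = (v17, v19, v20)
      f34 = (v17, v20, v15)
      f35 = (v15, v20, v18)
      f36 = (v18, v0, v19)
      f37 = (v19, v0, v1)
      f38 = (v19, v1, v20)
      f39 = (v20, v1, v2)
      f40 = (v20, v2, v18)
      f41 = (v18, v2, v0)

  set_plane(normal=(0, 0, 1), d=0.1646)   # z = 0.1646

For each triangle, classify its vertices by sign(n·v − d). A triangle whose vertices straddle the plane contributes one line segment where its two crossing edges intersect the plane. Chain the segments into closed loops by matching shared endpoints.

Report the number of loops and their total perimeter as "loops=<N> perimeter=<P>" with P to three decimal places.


loops=2 perimeter=22.019

Straddling triangles (28 of 42):
  (v0,v3,v1) [--+] → (1.50813, 1.36391, 0.1646)–(2.16492, 0, 0.1646)  len=1.5138
  (v1,v3,v4) [+-+] → (1.50813, 1.36391, 0.1646)–(1.34984, 1.69262, 0.1646)  len=0.3648
  (v1,v4,v2) [++-] → (1.106, 0.735105, 0.1646)–(1.46, 0, 0.1646)  len=0.8159
  (v2,v4,v5) [-+-] → (1.106, 0.735105, 0.1646)–(0.9103, 1.1415, 0.1646)  len=0.4511
  (v3,v6,v4) [--+] → (-0.126069, 2.02948, 0.1646)–(1.34984, 1.69262, 0.1646)  len=1.5139
  (v4,v6,v7) [+-+] → (-0.126069, 2.02948, 0.1646)–(-0.481762, 2.11066, 0.1646)  len=0.3648
  (v4,v7,v5) [++-] → (0.114854, 1.32304, 0.1646)–(0.9103, 1.1415, 0.1646)  len=0.8159
  (v5,v7,v8) [-+-] → (0.114854, 1.32304, 0.1646)–(-0.3249, 1.4234, 0.1646)  len=0.4511
  (v6,v9,v7) [--+] → (-1.66531, 1.16678, 0.1646)–(-0.481762, 2.11066, 0.1646)  len=1.5138
  (v7,v9,v10) [+-+] → (-1.66531, 1.16678, 0.1646)–(-1.95054, 0.93932, 0.1646)  len=0.3648
  (v7,v10,v8) [++-] → (-0.962764, 0.914719, 0.1646)–(-0.3249, 1.4234, 0.1646)  len=0.8159
  (v8,v10,v11) [-+-] → (-0.962764, 0.914719, 0.1646)–(-1.3154, 0.6335, 0.1646)  len=0.4510
  (v9,v12,v10) [--+] → (-1.95054, -0.57447, 0.1646)–(-1.95054, 0.93932, 0.1646)  len=1.5138
  (v10,v12,v13) [+-+] → (-1.95054, -0.57447, 0.1646)–(-1.95054, -0.93932, 0.1646)  len=0.3648
  (v10,v13,v11) [++-] → (-1.3154, -0.182425, 0.1646)–(-1.3154, 0.6335, 0.1646)  len=0.8159
  (v11,v13,v14) [-+-] → (-1.3154, -0.182425, 0.1646)–(-1.3154, -0.6335, 0.1646)  len=0.4511
  (v12,v15,v13) [--+] → (-0.76699, -1.8832, 0.1646)–(-1.95054, -0.93932, 0.1646)  len=1.5138
  (v13,v15,v16) [+-+] → (-0.76699, -1.8832, 0.1646)–(-0.481762, -2.11066, 0.1646)  len=0.3648
  (v13,v16,v14) [++-] → (-0.677536, -1.14218, 0.1646)–(-1.3154, -0.6335, 0.1646)  len=0.8159
  (v14,v16,v17) [-+-] → (-0.677536, -1.14218, 0.1646)–(-0.3249, -1.4234, 0.1646)  len=0.4510
  (v15,v18,v16) [--+] → (0.994147, -1.77379, 0.1646)–(-0.481762, -2.11066, 0.1646)  len=1.5139
  (v16,v18,v19) [+-+] → (0.994147, -1.77379, 0.1646)–(1.34984, -1.69262, 0.1646)  len=0.3648
  (v16,v19,v17) [++-] → (0.470546, -1.24186, 0.1646)–(-0.3249, -1.4234, 0.1646)  len=0.8159
  (v17,v19,v20) [-+-] → (0.470546, -1.24186, 0.1646)–(0.9103, -1.1415, 0.1646)  len=0.4511
  (v18,v0,v19) [--+] → (2.00662, -0.32871, 0.1646)–(1.34984, -1.69262, 0.1646)  len=1.5138
  (v19,v0,v1) [+-+] → (2.00662, -0.32871, 0.1646)–(2.16492, 0, 0.1646)  len=0.3648
  (v19,v1,v20) [++-] → (1.2643, -0.406395, 0.1646)–(0.9103, -1.1415, 0.1646)  len=0.8159
  (v20,v1,v2) [-+-] → (1.2643, -0.406395, 0.1646)–(1.46, 0, 0.1646)  len=0.4511

Chained into 2 loop(s):
  loop 1: 14 segments, perimeter = 13.1506
  loop 2: 14 segments, perimeter = 8.8686
Total perimeter = 22.019
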